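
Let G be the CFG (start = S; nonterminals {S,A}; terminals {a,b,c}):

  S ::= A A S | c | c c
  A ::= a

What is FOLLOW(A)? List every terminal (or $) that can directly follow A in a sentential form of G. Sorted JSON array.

Compute FIRST by fixpoint:
round 1:
  A via A→a: +{a}
  S via S→A A S: +{a}
  S via S→c: +{c}
  FIRST(S)={a,c}  FIRST(A)={a}
round 2: (no change)
  FIRST(S)={a,c}  FIRST(A)={a}

FOLLOW iteration:
seed FOLLOW(S) with $
[1]
  S→A A S: FOLLOW(A) ⊇ FIRST(A) = {a}; new: +{a}
  S→A A S: FOLLOW(A) ⊇ FIRST(S) = {a,c}; new: +{c}
  FOLLOW(S)={$}  FOLLOW(A)={a,c}
[2] (stable)
  FOLLOW(S)={$}  FOLLOW(A)={a,c}

FOLLOW(A) = ["a", "c"]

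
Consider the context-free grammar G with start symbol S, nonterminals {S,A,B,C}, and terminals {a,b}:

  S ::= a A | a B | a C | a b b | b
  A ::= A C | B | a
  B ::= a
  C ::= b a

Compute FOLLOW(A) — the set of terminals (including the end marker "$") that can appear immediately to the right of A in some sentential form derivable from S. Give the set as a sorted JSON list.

FIRST sets, iterate to fixpoint:
round 1:
  A via A→a: +{a}
  B via B→a: +{a}
  C via C→b a: +{b}
  S via S→a A: +{a}
  S via S→b: +{b}
  S: {a,b}  A: {a}  B: {a}  C: {b}
round 2: (stable)
  S: {a,b}  A: {a}  B: {a}  C: {b}

FOLLOW iteration:
FOLLOW(S) := {$}
round 1:
  A→A C: FOLLOW(A) ⊇ FIRST(C) = {b}; new: +{b}
  A→A C: FOLLOW(C) ⊇ FOLLOW(A) ⊇ {b}; new: +{b}
  A→B: FOLLOW(B) ⊇ FOLLOW(A) ⊇ {b}; new: +{b}
  S→a A: FOLLOW(A) ⊇ FOLLOW(S) ⊇ {$}; new: +{$}
  S→a B: FOLLOW(B) ⊇ FOLLOW(S) ⊇ {$}; new: +{$}
  S→a C: FOLLOW(C) ⊇ FOLLOW(S) ⊇ {$}; new: +{$}
  FOLLOW(S)={$}  FOLLOW(A)={$,b}  FOLLOW(B)={$,b}  FOLLOW(C)={$,b}
round 2: (no change)
  FOLLOW(S)={$}  FOLLOW(A)={$,b}  FOLLOW(B)={$,b}  FOLLOW(C)={$,b}

FOLLOW(A) = ["$", "b"]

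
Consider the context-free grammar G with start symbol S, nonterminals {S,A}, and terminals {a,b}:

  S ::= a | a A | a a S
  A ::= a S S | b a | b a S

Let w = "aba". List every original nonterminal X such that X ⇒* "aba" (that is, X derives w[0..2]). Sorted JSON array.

CNF form of G:
  S -> T0 A | T0 X4 | a
  A -> T0 X2 | T1 T0 | T1 X3
  T0 -> a
  T1 -> b
  X2 -> S S
  X3 -> T0 S
  X4 -> T0 S

CYK fill, restricted to cells inside w[0..2]:
  [0..0]={S,T0}  "a"  orig:{S}
  [1..1]={T1}  "b"  orig:{}
  [2..2]={S,T0}  "a"  orig:{S}
  [0..1]=∅  "ab"
  [1..2]={A}  "ba"
  [0..2]={S}  "aba"

Original NTs in T[0,2] deriving "aba": ["S"]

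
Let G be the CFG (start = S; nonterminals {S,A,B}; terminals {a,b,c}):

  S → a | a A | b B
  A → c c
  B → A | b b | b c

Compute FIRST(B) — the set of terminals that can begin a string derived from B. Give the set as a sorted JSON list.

Compute FIRST by fixpoint:
iter 1:
  A via A→c c: +{c}
  B via B→A: +{c}
  B via B→b b: +{b}
  S via S→a: +{a}
  S via S→b B: +{b}
  FIRST[S]={a,b}  FIRST[A]={c}  FIRST[B]={b,c}
iter 2: (no change)
  FIRST[S]={a,b}  FIRST[A]={c}  FIRST[B]={b,c}

FIRST(B) = ["b", "c"]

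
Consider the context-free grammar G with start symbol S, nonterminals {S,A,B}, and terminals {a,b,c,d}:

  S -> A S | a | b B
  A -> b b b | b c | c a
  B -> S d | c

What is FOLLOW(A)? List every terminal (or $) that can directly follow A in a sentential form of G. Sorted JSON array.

FIRST iteration:
pass 1:
  A via A→b b b: +{b}
  A via A→c a: +{c}
  B via B→c: +{c}
  S via S→A S: +{b,c}
  S via S→a: +{a}
  FIRST(S)={a,b,c}  FIRST(A)={b,c}  FIRST(B)={c}
pass 2:
  B via B→S d: +{a,b}
  FIRST(S)={a,b,c}  FIRST(A)={b,c}  FIRST(B)={a,b,c}
pass 3: (stable)
  FIRST(S)={a,b,c}  FIRST(A)={b,c}  FIRST(B)={a,b,c}

Compute FOLLOW by fixpoint:
seed FOLLOW(S) with $
round 1:
  B→S d: FOLLOW(S) ⊇ FIRST(d) = {d}; new: +{d}
  S→A S: FOLLOW(A) ⊇ FIRST(S) = {a,b,c}; new: +{a,b,c}
  S→b B: FOLLOW(B) ⊇ FOLLOW(S) ⊇ {$,d}; new: +{$,d}
  FOLLOW[S]={$,d}  FOLLOW[A]={a,b,c}  FOLLOW[B]={$,d}
round 2: done
  FOLLOW[S]={$,d}  FOLLOW[A]={a,b,c}  FOLLOW[B]={$,d}

FOLLOW(A) = ["a", "b", "c"]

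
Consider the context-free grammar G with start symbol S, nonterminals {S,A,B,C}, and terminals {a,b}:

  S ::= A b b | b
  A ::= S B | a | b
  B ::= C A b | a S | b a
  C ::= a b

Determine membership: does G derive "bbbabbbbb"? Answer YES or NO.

CNF form of G:
  S -> A X3 | b
  A -> S B | a | b
  B -> C X2 | T0 T1 | T1 S
  C -> T1 T0
  T0 -> b
  T1 -> a
  X2 -> A T0
  X3 -> T0 T0

CYK table (by increasing span):
  cell(0,0) b: {A,S,T0}  orig:{A,S}
  cell(1,1) b: {A,S,T0}  orig:{A,S}
  cell(2,2) b: {A,S,T0}  orig:{A,S}
  cell(3,3) a: {A,T1}  orig:{A}
  cell(4,4) b: {A,S,T0}  orig:{A,S}
  cell(5,5) b: {A,S,T0}  orig:{A,S}
  cell(6,6) b: {A,S,T0}  orig:{A,S}
  cell(7,7) b: {A,S,T0}  orig:{A,S}
  cell(8,8) b: {A,S,T0}  orig:{A,S}
  cell(0,1) bb: {X2,X3}  orig:{}
  cell(1,2) bb: {X2,X3}  orig:{}
  cell(2,3) ba: {B}
  cell(3,4) ab: {B,C,X2}  orig:{B,C}
  cell(4,5) bb: {X2,X3}  orig:{}
  cell(5,6) bb: {X2,X3}  orig:{}
  cell(6,7) bb: {X2,X3}  orig:{}
  cell(7,8) bb: {X2,X3}  orig:{}
  cell(0,2) bbb: {S}
  cell(1,3) bba: {A}
  cell(2,4) bab: {A}
  cell(3,5) abb: {S}
  cell(4,6) bbb: {S}
  cell(5,7) bbb: {S}
  cell(6,8) bbb: {S}
  cell(0,3) bbba: ∅
  cell(1,4) bbab: {X2}  orig:{}
  cell(2,5) babb: {X2}  orig:{}
  cell(3,6) abbb: {B}
  cell(4,7) bbbb: ∅
  cell(5,8) bbbb: ∅
  cell(0,4) bbbab: {A}
  cell(1,5) bbabb: {S}
  cell(2,6) babbb: {A,S}
  cell(3,7) abbbb: ∅
  cell(4,8) bbbbb: ∅
  cell(0,5) bbbabb: {X2}  orig:{}
  cell(1,6) bbabbb: ∅
  cell(2,7) babbbb: {X2}  orig:{}
  cell(3,8) abbbbb: ∅
  cell(0,6) bbbabbb: {A,S}
  cell(1,7) bbabbbb: ∅
  cell(2,8) babbbbb: {S}
  cell(0,7) bbbabbbb: {X2}  orig:{}
  cell(1,8) bbabbbbb: ∅
  cell(0,8) bbbabbbbb: {S}

S ∈ T[0,8] ⇒ YES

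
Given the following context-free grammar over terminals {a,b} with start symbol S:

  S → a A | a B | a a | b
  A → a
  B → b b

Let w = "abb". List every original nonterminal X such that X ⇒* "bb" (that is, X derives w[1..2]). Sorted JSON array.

Convert to CNF:
  S -> T1 A | T1 B | T1 T1 | b
  A -> a
  B -> T0 T0
  T0 -> b
  T1 -> a

CYK fill, restricted to cells inside w[1..2]:
  T[1,1] 'b' = {S,T0}  orig:{S}
  T[2,2] 'b' = {S,T0}  orig:{S}
  T[1,2] 'bb' = {B}

Original NTs in T[1,2] deriving "bb": ["B"]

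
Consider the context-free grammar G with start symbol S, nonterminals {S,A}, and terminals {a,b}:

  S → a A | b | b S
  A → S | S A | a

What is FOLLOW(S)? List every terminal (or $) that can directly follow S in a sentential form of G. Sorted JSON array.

FIRST iteration:
pass 1:
  A via A→a: +{a}
  S via S→a A: +{a}
  S via S→b: +{b}
  S: {a,b}  A: {a}
pass 2:
  A via A→S: +{b}
  S: {a,b}  A: {a,b}
pass 3: (no change)
  S: {a,b}  A: {a,b}

FOLLOW iteration:
FOLLOW(S) := {$}
[1]
  A→S A: FOLLOW(S) ⊇ FIRST(A) = {a,b}; new: +{a,b}
  S→a A: FOLLOW(A) ⊇ FOLLOW(S) ⊇ {$,a,b}; new: +{$,a,b}
  FOLLOW[S]={$,a,b}  FOLLOW[A]={$,a,b}
[2] (stable)
  FOLLOW[S]={$,a,b}  FOLLOW[A]={$,a,b}

FOLLOW(S) = ["$", "a", "b"]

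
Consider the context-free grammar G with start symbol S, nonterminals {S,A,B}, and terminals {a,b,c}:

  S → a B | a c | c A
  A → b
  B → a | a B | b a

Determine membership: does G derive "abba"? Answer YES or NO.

CNF form of G:
  S -> T0 B | T0 T2 | T2 A
  A -> b
  B -> T0 B | T1 T0 | a
  T0 -> a
  T1 -> b
  T2 -> c

Fill CYK table bottom-up:
  cell(0,0) a: {B,T0}  orig:{B}
  cell(1,1) b: {A,T1}  orig:{A}
  cell(2,2) b: {A,T1}  orig:{A}
  cell(3,3) a: {B,T0}  orig:{B}
  cell(0,1) ab: ∅
  cell(1,2) bb: ∅
  cell(2,3) ba: {B}
  cell(0,2) abb: ∅
  cell(1,3) bba: ∅
  cell(0,3) abba: ∅

S ∉ T[0,3] ⇒ NO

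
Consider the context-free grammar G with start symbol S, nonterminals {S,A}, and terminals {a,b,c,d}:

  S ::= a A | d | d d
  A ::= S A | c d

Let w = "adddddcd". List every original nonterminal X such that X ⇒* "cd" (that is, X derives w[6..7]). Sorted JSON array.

CNF form of G:
  S -> T1 T1 | T2 A | d
  A -> S A | T0 T1
  T0 -> c
  T1 -> d
  T2 -> a

Fill CYK table bottom-up (cells [i..j] with 6 ≤ i ≤ j ≤ 7 only):
  [6..6]={T0}  "c"  orig:{}
  [7..7]={S,T1}  "d"  orig:{S}
  [6..7]={A}  "cd"

Original NTs in T[6,7] deriving "cd": ["A"]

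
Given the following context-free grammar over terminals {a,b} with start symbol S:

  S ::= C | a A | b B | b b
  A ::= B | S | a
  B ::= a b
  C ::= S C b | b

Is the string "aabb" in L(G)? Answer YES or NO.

Convert to CNF:
  S -> S X4 | T0 B | T0 T0 | T1 A | b
  A -> S X2 | T0 B | T0 T0 | T1 A | T1 T0 | a | b
  B -> T1 T0
  C -> S X3 | b
  T0 -> b
  T1 -> a
  X2 -> C T0
  X3 -> C T0
  X4 -> C T0

Fill CYK table bottom-up:
  T[0,0] 'a' = {A,T1}  orig:{A}
  T[1,1] 'a' = {A,T1}  orig:{A}
  T[2,2] 'b' = {A,C,S,T0}  orig:{A,C,S}
  T[3,3] 'b' = {A,C,S,T0}  orig:{A,C,S}
  T[0,1] 'aa' = {A,S}
  T[1,2] 'ab' = {A,B,S}
  T[2,3] 'bb' = {A,S,X2,X3,X4}  orig:{A,S}
  T[0,2] 'aab' = {A,S}
  T[1,3] 'abb' = {A,S}
  T[0,3] 'aabb' = {A,C,S}

S ∈ T[0,3] ⇒ YES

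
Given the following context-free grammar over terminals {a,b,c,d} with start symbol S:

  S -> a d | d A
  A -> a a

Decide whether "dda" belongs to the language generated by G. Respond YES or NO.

Convert to CNF:
  S -> T0 T1 | T1 A
  A -> T0 T0
  T0 -> a
  T1 -> d

CYK table (by increasing span):
  [0..0]={T1}  "d"  orig:{}
  [1..1]={T1}  "d"  orig:{}
  [2..2]={T0}  "a"  orig:{}
  [0..1]=∅  "dd"
  [1..2]=∅  "da"
  [0..2]=∅  "dda"

S ∉ T[0,2] ⇒ NO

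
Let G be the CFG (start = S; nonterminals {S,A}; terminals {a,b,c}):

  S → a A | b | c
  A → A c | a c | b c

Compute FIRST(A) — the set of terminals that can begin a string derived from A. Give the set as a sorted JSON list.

Compute FIRST by fixpoint:
iter 1:
  A via A→a c: +{a}
  A via A→b c: +{b}
  S via S→a A: +{a}
  S via S→b: +{b}
  S via S→c: +{c}
  FIRST(S)={a,b,c}  FIRST(A)={a,b}
iter 2: (stable)
  FIRST(S)={a,b,c}  FIRST(A)={a,b}

FIRST(A) = ["a", "b"]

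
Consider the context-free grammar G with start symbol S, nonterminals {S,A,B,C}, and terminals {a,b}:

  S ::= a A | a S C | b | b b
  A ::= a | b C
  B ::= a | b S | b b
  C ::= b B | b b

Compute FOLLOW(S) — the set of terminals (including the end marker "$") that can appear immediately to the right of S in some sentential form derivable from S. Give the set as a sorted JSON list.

FIRST iteration:
pass 1:
  A via A→a: +{a}
  A via A→b C: +{b}
  B via B→a: +{a}
  B via B→b S: +{b}
  C via C→b B: +{b}
  S via S→a A: +{a}
  S via S→b: +{b}
  FIRST(S)={a,b}  FIRST(A)={a,b}  FIRST(B)={a,b}  FIRST(C)={b}
pass 2: (stable)
  FIRST(S)={a,b}  FIRST(A)={a,b}  FIRST(B)={a,b}  FIRST(C)={b}

FOLLOW sets:
seed FOLLOW(S) with $
iter 1:
  S→a A: FOLLOW(A) ⊇ FOLLOW(S) ⊇ {$}; new: +{$}
  S→a S C: FOLLOW(S) ⊇ FIRST(C) = {b}; new: +{b}
  S→a S C: FOLLOW(C) ⊇ FOLLOW(S) ⊇ {$,b}; new: +{$,b}
  FOLLOW[S]={$,b}  FOLLOW[A]={$}  FOLLOW[B]={}  FOLLOW[C]={$,b}
iter 2:
  C→b B: FOLLOW(B) ⊇ FOLLOW(C) ⊇ {$,b}; new: +{$,b}
  S→a A: FOLLOW(A) ⊇ FOLLOW(S) ⊇ {$,b}; new: +{b}
  FOLLOW[S]={$,b}  FOLLOW[A]={$,b}  FOLLOW[B]={$,b}  FOLLOW[C]={$,b}
iter 3: (stable)
  FOLLOW[S]={$,b}  FOLLOW[A]={$,b}  FOLLOW[B]={$,b}  FOLLOW[C]={$,b}

FOLLOW(S) = ["$", "b"]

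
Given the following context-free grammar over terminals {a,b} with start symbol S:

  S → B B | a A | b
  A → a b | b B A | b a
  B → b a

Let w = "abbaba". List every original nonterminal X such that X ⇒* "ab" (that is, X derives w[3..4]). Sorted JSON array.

Convert to CNF:
  S -> B B | T0 A | b
  A -> T0 T1 | T1 T0 | T1 X2
  B -> T1 T0
  T0 -> a
  T1 -> b
  X2 -> B A

Fill CYK table bottom-up, restricted to cells inside w[3..4]:
  cell(3,3) a: {T0}  orig:{}
  cell(4,4) b: {S,T1}  orig:{S}
  cell(3,4) ab: {A}

Original NTs in T[3,4] deriving "ab": ["A"]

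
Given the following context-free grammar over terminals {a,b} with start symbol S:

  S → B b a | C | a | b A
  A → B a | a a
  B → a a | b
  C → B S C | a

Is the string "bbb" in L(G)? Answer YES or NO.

CNF form of G:
  S -> B X3 | B X4 | T1 A | a
  A -> B T0 | T0 T0
  B -> T0 T0 | b
  C -> B X2 | a
  T0 -> a
  T1 -> b
  X2 -> S C
  X3 -> S C
  X4 -> T1 T0

CYK table (by increasing span):
  [0..0]={B,T1}  "b"  orig:{B}
  [1..1]={B,T1}  "b"  orig:{B}
  [2..2]={B,T1}  "b"  orig:{B}
  [0..1]=∅  "bb"
  [1..2]=∅  "bb"
  [0..2]=∅  "bbb"

S ∉ T[0,2] ⇒ NO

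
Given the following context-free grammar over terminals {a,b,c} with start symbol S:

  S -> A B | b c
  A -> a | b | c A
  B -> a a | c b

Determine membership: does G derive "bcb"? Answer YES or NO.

CNF form of G:
  S -> A B | T2 T0
  A -> T0 A | a | b
  B -> T0 T2 | T1 T1
  T0 -> c
  T1 -> a
  T2 -> b

CYK fill:
  T[0,0] 'b' = {A,T2}  orig:{A}
  T[1,1] 'c' = {T0}  orig:{}
  T[2,2] 'b' = {A,T2}  orig:{A}
  T[0,1] 'bc' = {S}
  T[1,2] 'cb' = {A,B}
  T[0,2] 'bcb' = {S}

S ∈ T[0,2] ⇒ YES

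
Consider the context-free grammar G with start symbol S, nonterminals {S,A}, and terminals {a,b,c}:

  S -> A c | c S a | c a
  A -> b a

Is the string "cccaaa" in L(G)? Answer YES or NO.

CNF form of G:
  S -> A T2 | T2 T1 | T2 X3
  A -> T0 T1
  T0 -> b
  T1 -> a
  T2 -> c
  X3 -> S T1

CYK fill:
  T[0,0] 'c' = {T2}  orig:{}
  T[1,1] 'c' = {T2}  orig:{}
  T[2,2] 'c' = {T2}  orig:{}
  T[3,3] 'a' = {T1}  orig:{}
  T[4,4] 'a' = {T1}  orig:{}
  T[5,5] 'a' = {T1}  orig:{}
  T[0,1] 'cc' = ∅
  T[1,2] 'cc' = ∅
  T[2,3] 'ca' = {S}
  T[3,4] 'aa' = ∅
  T[4,5] 'aa' = ∅
  T[0,2] 'ccc' = ∅
  T[1,3] 'cca' = ∅
  T[2,4] 'caa' = {X3}  orig:{}
  T[3,5] 'aaa' = ∅
  T[0,3] 'ccca' = ∅
  T[1,4] 'ccaa' = {S}
  T[2,5] 'caaa' = ∅
  T[0,4] 'cccaa' = ∅
  T[1,5] 'ccaaa' = {X3}  orig:{}
  T[0,5] 'cccaaa' = {S}

S ∈ T[0,5] ⇒ YES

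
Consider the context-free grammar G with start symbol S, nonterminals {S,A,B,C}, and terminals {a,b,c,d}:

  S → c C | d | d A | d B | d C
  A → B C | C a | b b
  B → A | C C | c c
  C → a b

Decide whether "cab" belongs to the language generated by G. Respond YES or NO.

CNF form of G:
  S -> T2 C | T3 A | T3 B | T3 C | d
  A -> B C | C T0 | T1 T1
  B -> B C | C C | C T0 | T1 T1 | T2 T2
  C -> T0 T1
  T0 -> a
  T1 -> b
  T2 -> c
  T3 -> d

Fill CYK table bottom-up:
  T[0,0] 'c' = {T2}  orig:{}
  T[1,1] 'a' = {T0}  orig:{}
  T[2,2] 'b' = {T1}  orig:{}
  T[0,1] 'ca' = ∅
  T[1,2] 'ab' = {C}
  T[0,2] 'cab' = {S}

S ∈ T[0,2] ⇒ YES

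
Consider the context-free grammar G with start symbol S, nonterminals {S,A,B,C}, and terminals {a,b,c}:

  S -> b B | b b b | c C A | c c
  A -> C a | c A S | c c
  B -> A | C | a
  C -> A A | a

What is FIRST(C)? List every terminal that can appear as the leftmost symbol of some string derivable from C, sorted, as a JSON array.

FIRST iteration:
pass 1:
  A via A→c A S: +{c}
  B via B→A: +{c}
  B via B→a: +{a}
  C via C→A A: +{c}
  C via C→a: +{a}
  S via S→b B: +{b}
  S via S→c C A: +{c}
  FIRST(S)={b,c}  FIRST(A)={c}  FIRST(B)={a,c}  FIRST(C)={a,c}
pass 2:
  A via A→C a: +{a}
  FIRST(S)={b,c}  FIRST(A)={a,c}  FIRST(B)={a,c}  FIRST(C)={a,c}
pass 3: (stable)
  FIRST(S)={b,c}  FIRST(A)={a,c}  FIRST(B)={a,c}  FIRST(C)={a,c}

FIRST(C) = ["a", "c"]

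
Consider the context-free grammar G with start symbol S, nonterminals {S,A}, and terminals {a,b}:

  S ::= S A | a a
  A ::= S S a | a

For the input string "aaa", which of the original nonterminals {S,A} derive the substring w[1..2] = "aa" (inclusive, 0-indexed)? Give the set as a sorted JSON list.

CNF form of G:
  S -> S A | T0 T0
  A -> S X1 | a
  T0 -> a
  X1 -> S T0

CYK fill, restricted to cells inside w[1..2]:
  [1..1]={A,T0}  "a"  orig:{A}
  [2..2]={A,T0}  "a"  orig:{A}
  [1..2]={S}  "aa"

Original NTs in T[1,2] deriving "aa": ["S"]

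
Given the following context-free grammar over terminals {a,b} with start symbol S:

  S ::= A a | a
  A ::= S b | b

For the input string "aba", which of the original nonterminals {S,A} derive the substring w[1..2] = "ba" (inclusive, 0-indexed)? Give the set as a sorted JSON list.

CNF form of G:
  S -> A T1 | a
  A -> S T0 | b
  T0 -> b
  T1 -> a

CYK fill, restricted to cells inside w[1..2]:
  T[1,1] 'b' = {A,T0}  orig:{A}
  T[2,2] 'a' = {S,T1}  orig:{S}
  T[1,2] 'ba' = {S}

Original NTs in T[1,2] deriving "ba": ["S"]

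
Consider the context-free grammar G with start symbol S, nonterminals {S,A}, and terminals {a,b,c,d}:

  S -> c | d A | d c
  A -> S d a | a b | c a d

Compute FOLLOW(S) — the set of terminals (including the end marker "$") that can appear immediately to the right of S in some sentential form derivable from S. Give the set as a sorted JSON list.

Compute FIRST by fixpoint:
round 1:
  A via A→a b: +{a}
  A via A→c a d: +{c}
  S via S→c: +{c}
  S via S→d A: +{d}
  FIRST[S]={c,d}  FIRST[A]={a,c}
round 2:
  A via A→S d a: +{d}
  FIRST[S]={c,d}  FIRST[A]={a,c,d}
round 3: done
  FIRST[S]={c,d}  FIRST[A]={a,c,d}

FOLLOW iteration:
FOLLOW(S) := {$}
round 1:
  A→S d a: FOLLOW(S) ⊇ FIRST(d) = {d}; new: +{d}
  S→d A: FOLLOW(A) ⊇ FOLLOW(S) ⊇ {$,d}; new: +{$,d}
  S: {$,d}  A: {$,d}
round 2: (no change)
  S: {$,d}  A: {$,d}

FOLLOW(S) = ["$", "d"]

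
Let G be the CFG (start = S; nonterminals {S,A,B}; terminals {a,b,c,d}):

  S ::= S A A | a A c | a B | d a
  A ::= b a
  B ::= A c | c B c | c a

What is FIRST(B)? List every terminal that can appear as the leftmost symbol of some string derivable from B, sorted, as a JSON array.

FIRST iteration:
round 1:
  A via A→b a: +{b}
  B via B→A c: +{b}
  B via B→c B c: +{c}
  S via S→a A c: +{a}
  S via S→d a: +{d}
  FIRST[S]={a,d}  FIRST[A]={b}  FIRST[B]={b,c}
round 2: — fixpoint
  FIRST[S]={a,d}  FIRST[A]={b}  FIRST[B]={b,c}

FIRST(B) = ["b", "c"]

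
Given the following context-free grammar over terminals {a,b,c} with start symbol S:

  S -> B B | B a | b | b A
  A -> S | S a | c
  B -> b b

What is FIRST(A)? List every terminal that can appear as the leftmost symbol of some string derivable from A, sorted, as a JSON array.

Compute FIRST by fixpoint:
iter 1:
  A via A→c: +{c}
  B via B→b b: +{b}
  S via S→B B: +{b}
  FIRST[S]={b}  FIRST[A]={c}  FIRST[B]={b}
iter 2:
  A via A→S: +{b}
  FIRST[S]={b}  FIRST[A]={b,c}  FIRST[B]={b}
iter 3: — fixpoint
  FIRST[S]={b}  FIRST[A]={b,c}  FIRST[B]={b}

FIRST(A) = ["b", "c"]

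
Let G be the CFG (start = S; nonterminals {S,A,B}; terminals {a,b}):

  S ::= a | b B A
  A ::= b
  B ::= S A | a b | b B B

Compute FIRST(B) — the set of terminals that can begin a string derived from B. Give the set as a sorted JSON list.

Compute FIRST by fixpoint:
[1]
  A via A→b: +{b}
  B via B→a b: +{a}
  B via B→b B B: +{b}
  S via S→a: +{a}
  S via S→b B A: +{b}
  FIRST[S]={a,b}  FIRST[A]={b}  FIRST[B]={a,b}
[2] — fixpoint
  FIRST[S]={a,b}  FIRST[A]={b}  FIRST[B]={a,b}

FIRST(B) = ["a", "b"]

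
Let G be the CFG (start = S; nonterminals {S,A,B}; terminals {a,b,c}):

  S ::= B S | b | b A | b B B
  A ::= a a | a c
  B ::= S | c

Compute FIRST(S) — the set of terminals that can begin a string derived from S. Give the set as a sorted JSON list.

FIRST iteration:
[1]
  A via A→a a: +{a}
  B via B→c: +{c}
  S via S→B S: +{c}
  S via S→b: +{b}
  FIRST[S]={b,c}  FIRST[A]={a}  FIRST[B]={c}
[2]
  B via B→S: +{b}
  FIRST[S]={b,c}  FIRST[A]={a}  FIRST[B]={b,c}
[3] (stable)
  FIRST[S]={b,c}  FIRST[A]={a}  FIRST[B]={b,c}

FIRST(S) = ["b", "c"]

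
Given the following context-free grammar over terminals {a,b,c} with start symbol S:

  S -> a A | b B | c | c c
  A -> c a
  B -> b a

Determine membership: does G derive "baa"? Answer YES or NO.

CNF form of G:
  S -> T0 T0 | T1 A | T2 B | c
  A -> T0 T1
  B -> T2 T1
  T0 -> c
  T1 -> a
  T2 -> b

Fill CYK table bottom-up:
  cell(0,0) b: {T2}  orig:{}
  cell(1,1) a: {T1}  orig:{}
  cell(2,2) a: {T1}  orig:{}
  cell(0,1) ba: {B}
  cell(1,2) aa: ∅
  cell(0,2) baa: ∅

S ∉ T[0,2] ⇒ NO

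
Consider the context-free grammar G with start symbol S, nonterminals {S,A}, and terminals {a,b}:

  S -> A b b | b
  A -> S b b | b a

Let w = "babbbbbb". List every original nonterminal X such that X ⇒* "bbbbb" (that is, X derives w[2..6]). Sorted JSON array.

CNF form of G:
  S -> A X3 | b
  A -> S X2 | T0 T1
  T0 -> b
  T1 -> a
  X2 -> T0 T0
  X3 -> T0 T0

CYK table (by increasing span) — only the sub-triangle for w[2..6]:
  T[2,2] 'b' = {S,T0}  orig:{S}
  T[3,3] 'b' = {S,T0}  orig:{S}
  T[4,4] 'b' = {S,T0}  orig:{S}
  T[5,5] 'b' = {S,T0}  orig:{S}
  T[6,6] 'b' = {S,T0}  orig:{S}
  T[2,3] 'bb' = {X2,X3}  orig:{}
  T[3,4] 'bb' = {X2,X3}  orig:{}
  T[4,5] 'bb' = {X2,X3}  orig:{}
  T[5,6] 'bb' = {X2,X3}  orig:{}
  T[2,4] 'bbb' = {A}
  T[3,5] 'bbb' = {A}
  T[4,6] 'bbb' = {A}
  T[2,5] 'bbbb' = ∅
  T[3,6] 'bbbb' = ∅
  T[2,6] 'bbbbb' = {S}

Original NTs in T[2,6] deriving "bbbbb": ["S"]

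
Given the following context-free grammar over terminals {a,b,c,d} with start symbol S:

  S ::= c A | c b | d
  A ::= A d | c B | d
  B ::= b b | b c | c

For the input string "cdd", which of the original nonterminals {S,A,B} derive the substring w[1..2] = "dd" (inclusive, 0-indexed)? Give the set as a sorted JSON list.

Convert to CNF:
  S -> T1 A | T1 T2 | d
  A -> A T0 | T1 B | d
  B -> T2 T1 | T2 T2 | c
  T0 -> d
  T1 -> c
  T2 -> b

CYK table (by increasing span) (cells [i..j] with 1 ≤ i ≤ j ≤ 2 only):
  cell(1,1) d: {A,S,T0}  orig:{A,S}
  cell(2,2) d: {A,S,T0}  orig:{A,S}
  cell(1,2) dd: {A}

Original NTs in T[1,2] deriving "dd": ["A"]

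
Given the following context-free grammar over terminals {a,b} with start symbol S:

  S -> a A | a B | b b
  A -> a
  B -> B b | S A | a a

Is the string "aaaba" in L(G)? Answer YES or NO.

CNF form of G:
  S -> T0 T0 | T1 A | T1 B
  A -> a
  B -> B T0 | S A | T1 T1
  T0 -> b
  T1 -> a

Fill CYK table bottom-up:
  [0..0]={A,T1}  "a"  orig:{A}
  [1..1]={A,T1}  "a"  orig:{A}
  [2..2]={A,T1}  "a"  orig:{A}
  [3..3]={T0}  "b"  orig:{}
  [4..4]={A,T1}  "a"  orig:{A}
  [0..1]={B,S}  "aa"
  [1..2]={B,S}  "aa"
  [2..3]=∅  "ab"
  [3..4]=∅  "ba"
  [0..2]={B,S}  "aaa"
  [1..3]={B}  "aab"
  [2..4]=∅  "aba"
  [0..3]={B,S}  "aaab"
  [1..4]=∅  "aaba"
  [0..4]={B}  "aaaba"

S ∉ T[0,4] ⇒ NO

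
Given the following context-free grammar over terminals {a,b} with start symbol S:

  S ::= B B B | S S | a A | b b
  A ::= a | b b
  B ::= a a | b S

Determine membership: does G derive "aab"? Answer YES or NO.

CNF form of G:
  S -> B X2 | S S | T0 T0 | T1 A
  A -> T0 T0 | a
  B -> T0 S | T1 T1
  T0 -> b
  T1 -> a
  X2 -> B B

CYK table (by increasing span):
  T[0,0] 'a' = {A,T1}  orig:{A}
  T[1,1] 'a' = {A,T1}  orig:{A}
  T[2,2] 'b' = {T0}  orig:{}
  T[0,1] 'aa' = {B,S}
  T[1,2] 'ab' = ∅
  T[0,2] 'aab' = ∅

S ∉ T[0,2] ⇒ NO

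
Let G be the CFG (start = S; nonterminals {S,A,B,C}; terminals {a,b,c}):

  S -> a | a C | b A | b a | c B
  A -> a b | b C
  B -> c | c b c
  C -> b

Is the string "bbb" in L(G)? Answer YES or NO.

Convert to CNF:
  S -> T0 C | T1 A | T1 T0 | T2 B | a
  A -> T0 T1 | T1 C
  B -> T2 X3 | c
  C -> b
  T0 -> a
  T1 -> b
  T2 -> c
  X3 -> T1 T2

CYK fill:
  [0..0]={C,T1}  "b"  orig:{C}
  [1..1]={C,T1}  "b"  orig:{C}
  [2..2]={C,T1}  "b"  orig:{C}
  [0..1]={A}  "bb"
  [1..2]={A}  "bb"
  [0..2]={S}  "bbb"

S ∈ T[0,2] ⇒ YES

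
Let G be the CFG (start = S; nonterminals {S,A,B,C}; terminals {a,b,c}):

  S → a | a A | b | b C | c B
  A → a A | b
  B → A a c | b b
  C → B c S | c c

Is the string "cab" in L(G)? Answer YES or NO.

Convert to CNF:
  S -> T0 A | T1 B | T2 C | a | b
  A -> T0 A | b
  B -> A X3 | T2 T2
  C -> B X4 | T1 T1
  T0 -> a
  T1 -> c
  T2 -> b
  X3 -> T0 T1
  X4 -> T1 S

Fill CYK table bottom-up:
  T[0,0] 'c' = {T1}  orig:{}
  T[1,1] 'a' = {S,T0}  orig:{S}
  T[2,2] 'b' = {A,S,T2}  orig:{A,S}
  T[0,1] 'ca' = {X4}  orig:{}
  T[1,2] 'ab' = {A,S}
  T[0,2] 'cab' = {X4}  orig:{}

S ∉ T[0,2] ⇒ NO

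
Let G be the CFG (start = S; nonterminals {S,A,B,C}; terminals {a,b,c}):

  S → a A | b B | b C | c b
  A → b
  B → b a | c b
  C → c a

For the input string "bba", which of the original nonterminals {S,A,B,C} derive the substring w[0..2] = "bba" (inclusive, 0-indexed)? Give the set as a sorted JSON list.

CNF form of G:
  S -> T0 B | T0 C | T1 A | T2 T0
  A -> b
  B -> T0 T1 | T2 T0
  C -> T2 T1
  T0 -> b
  T1 -> a
  T2 -> c

CYK table (by increasing span), restricted to cells inside w[0..2]:
  T[0,0] 'b' = {A,T0}  orig:{A}
  T[1,1] 'b' = {A,T0}  orig:{A}
  T[2,2] 'a' = {T1}  orig:{}
  T[0,1] 'bb' = ∅
  T[1,2] 'ba' = {B}
  T[0,2] 'bba' = {S}

Original NTs in T[0,2] deriving "bba": ["S"]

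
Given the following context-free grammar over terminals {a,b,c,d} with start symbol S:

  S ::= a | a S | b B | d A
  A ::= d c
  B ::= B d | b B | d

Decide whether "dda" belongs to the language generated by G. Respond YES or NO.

Convert to CNF:
  S -> T0 A | T2 B | T3 S | a
  A -> T0 T1
  B -> B T0 | T2 B | d
  T0 -> d
  T1 -> c
  T2 -> b
  T3 -> a

CYK fill:
  [0..0]={B,T0}  "d"  orig:{B}
  [1..1]={B,T0}  "d"  orig:{B}
  [2..2]={S,T3}  "a"  orig:{S}
  [0..1]={B}  "dd"
  [1..2]=∅  "da"
  [0..2]=∅  "dda"

S ∉ T[0,2] ⇒ NO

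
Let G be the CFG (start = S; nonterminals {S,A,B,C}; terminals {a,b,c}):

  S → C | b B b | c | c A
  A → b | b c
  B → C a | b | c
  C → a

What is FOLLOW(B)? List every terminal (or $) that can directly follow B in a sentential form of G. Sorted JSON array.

FIRST sets, iterate to fixpoint:
iter 1:
  A via A→b: +{b}
  B via B→b: +{b}
  B via B→c: +{c}
  C via C→a: +{a}
  S via S→C: +{a}
  S via S→b B b: +{b}
  S via S→c: +{c}
  FIRST[S]={a,b,c}  FIRST[A]={b}  FIRST[B]={b,c}  FIRST[C]={a}
iter 2:
  B via B→C a: +{a}
  FIRST[S]={a,b,c}  FIRST[A]={b}  FIRST[B]={a,b,c}  FIRST[C]={a}
iter 3: (stable)
  FIRST[S]={a,b,c}  FIRST[A]={b}  FIRST[B]={a,b,c}  FIRST[C]={a}

Compute FOLLOW by fixpoint:
seed FOLLOW(S) with $
round 1:
  B→C a: FOLLOW(C) ⊇ FIRST(a) = {a}; new: +{a}
  S→C: FOLLOW(C) ⊇ FOLLOW(S) ⊇ {$}; new: +{$}
  S→b B b: FOLLOW(B) ⊇ FIRST(b) = {b}; new: +{b}
  S→c A: FOLLOW(A) ⊇ FOLLOW(S) ⊇ {$}; new: +{$}
  FOLLOW[S]={$}  FOLLOW[A]={$}  FOLLOW[B]={b}  FOLLOW[C]={$,a}
round 2: done
  FOLLOW[S]={$}  FOLLOW[A]={$}  FOLLOW[B]={b}  FOLLOW[C]={$,a}

FOLLOW(B) = ["b"]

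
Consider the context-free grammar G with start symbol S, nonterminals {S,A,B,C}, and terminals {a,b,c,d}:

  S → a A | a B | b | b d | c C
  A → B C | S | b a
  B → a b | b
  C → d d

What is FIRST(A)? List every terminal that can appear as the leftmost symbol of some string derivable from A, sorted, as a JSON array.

FIRST iteration:
round 1:
  A via A→b a: +{b}
  B via B→a b: +{a}
  B via B→b: +{b}
  C via C→d d: +{d}
  S via S→a A: +{a}
  S via S→b: +{b}
  S via S→c C: +{c}
  FIRST[S]={a,b,c}  FIRST[A]={b}  FIRST[B]={a,b}  FIRST[C]={d}
round 2:
  A via A→B C: +{a}
  A via A→S: +{c}
  FIRST[S]={a,b,c}  FIRST[A]={a,b,c}  FIRST[B]={a,b}  FIRST[C]={d}
round 3: (stable)
  FIRST[S]={a,b,c}  FIRST[A]={a,b,c}  FIRST[B]={a,b}  FIRST[C]={d}

FIRST(A) = ["a", "b", "c"]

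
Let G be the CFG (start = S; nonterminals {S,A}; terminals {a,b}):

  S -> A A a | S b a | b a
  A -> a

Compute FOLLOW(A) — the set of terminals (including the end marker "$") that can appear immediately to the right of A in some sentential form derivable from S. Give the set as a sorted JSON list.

FIRST sets, iterate to fixpoint:
pass 1:
  A via A→a: +{a}
  S via S→A A a: +{a}
  S via S→b a: +{b}
  FIRST[S]={a,b}  FIRST[A]={a}
pass 2: done
  FIRST[S]={a,b}  FIRST[A]={a}

Compute FOLLOW by fixpoint:
initialize: $ ∈ FOLLOW(S)
iter 1:
  S→A A a: FOLLOW(A) ⊇ FIRST(A) = {a}; new: +{a}
  S→S b a: FOLLOW(S) ⊇ FIRST(b) = {b}; new: +{b}
  FOLLOW(S)={$,b}  FOLLOW(A)={a}
iter 2: (stable)
  FOLLOW(S)={$,b}  FOLLOW(A)={a}

FOLLOW(A) = ["a"]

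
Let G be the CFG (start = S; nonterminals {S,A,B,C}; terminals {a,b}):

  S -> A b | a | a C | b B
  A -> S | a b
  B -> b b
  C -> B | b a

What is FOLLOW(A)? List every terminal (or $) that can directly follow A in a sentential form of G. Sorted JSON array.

FIRST iteration:
round 1:
  A via A→a b: +{a}
  B via B→b b: +{b}
  C via C→B: +{b}
  S via S→A b: +{a}
  S via S→b B: +{b}
  FIRST[S]={a,b}  FIRST[A]={a}  FIRST[B]={b}  FIRST[C]={b}
round 2:
  A via A→S: +{b}
  FIRST[S]={a,b}  FIRST[A]={a,b}  FIRST[B]={b}  FIRST[C]={b}
round 3: (no change)
  FIRST[S]={a,b}  FIRST[A]={a,b}  FIRST[B]={b}  FIRST[C]={b}

FOLLOW iteration:
FOLLOW(S) := {$}
iter 1:
  S→A b: FOLLOW(A) ⊇ FIRST(b) = {b}; new: +{b}
  S→a C: FOLLOW(C) ⊇ FOLLOW(S) ⊇ {$}; new: +{$}
  S→b B: FOLLOW(B) ⊇ FOLLOW(S) ⊇ {$}; new: +{$}
  FOLLOW(S)={$}  FOLLOW(A)={b}  FOLLOW(B)={$}  FOLLOW(C)={$}
iter 2:
  A→S: FOLLOW(S) ⊇ FOLLOW(A) ⊇ {b}; new: +{b}
  S→a C: FOLLOW(C) ⊇ FOLLOW(S) ⊇ {$,b}; new: +{b}
  S→b B: FOLLOW(B) ⊇ FOLLOW(S) ⊇ {$,b}; new: +{b}
  FOLLOW(S)={$,b}  FOLLOW(A)={b}  FOLLOW(B)={$,b}  FOLLOW(C)={$,b}
iter 3: (stable)
  FOLLOW(S)={$,b}  FOLLOW(A)={b}  FOLLOW(B)={$,b}  FOLLOW(C)={$,b}

FOLLOW(A) = ["b"]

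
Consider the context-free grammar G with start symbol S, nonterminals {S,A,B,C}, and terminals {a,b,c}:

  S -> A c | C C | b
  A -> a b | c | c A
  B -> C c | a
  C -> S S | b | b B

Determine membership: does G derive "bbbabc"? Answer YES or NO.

CNF form of G:
  S -> A T2 | C C | b
  A -> T0 T1 | T2 A | c
  B -> C T2 | a
  C -> S S | T1 B | b
  T0 -> a
  T1 -> b
  T2 -> c

Fill CYK table bottom-up:
  [0..0]={C,S,T1}  "b"  orig:{C,S}
  [1..1]={C,S,T1}  "b"  orig:{C,S}
  [2..2]={C,S,T1}  "b"  orig:{C,S}
  [3..3]={B,T0}  "a"  orig:{B}
  [4..4]={C,S,T1}  "b"  orig:{C,S}
  [5..5]={A,T2}  "c"  orig:{A}
  [0..1]={C,S}  "bb"
  [1..2]={C,S}  "bb"
  [2..3]={C}  "ba"
  [3..4]={A}  "ab"
  [4..5]={B}  "bc"
  [0..2]={C,S}  "bbb"
  [1..3]={S}  "bba"
  [2..4]={S}  "bab"
  [3..5]={S}  "abc"
  [0..3]={C,S}  "bbba"
  [1..4]={C}  "bbab"
  [2..5]={C}  "babc"
  [0..4]={C,S}  "bbbab"
  [1..5]={B,C,S}  "bbabc"
  [0..5]={B,C,S}  "bbbabc"

S ∈ T[0,5] ⇒ YES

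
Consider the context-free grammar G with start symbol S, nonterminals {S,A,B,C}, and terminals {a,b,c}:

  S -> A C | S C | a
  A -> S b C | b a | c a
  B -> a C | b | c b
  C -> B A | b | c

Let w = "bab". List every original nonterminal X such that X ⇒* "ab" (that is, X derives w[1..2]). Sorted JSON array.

CNF form of G:
  S -> A C | S C | a
  A -> S X3 | T0 T1 | T2 T1
  B -> T1 C | T2 T0 | b
  C -> B A | b | c
  T0 -> b
  T1 -> a
  T2 -> c
  X3 -> T0 C

CYK fill — only the sub-triangle for w[1..2]:
  T[1,1] 'a' = {S,T1}  orig:{S}
  T[2,2] 'b' = {B,C,T0}  orig:{B,C}
  T[1,2] 'ab' = {B,S}

Original NTs in T[1,2] deriving "ab": ["B", "S"]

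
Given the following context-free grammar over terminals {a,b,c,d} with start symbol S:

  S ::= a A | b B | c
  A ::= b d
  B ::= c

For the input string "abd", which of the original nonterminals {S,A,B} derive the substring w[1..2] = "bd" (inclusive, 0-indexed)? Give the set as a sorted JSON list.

Convert to CNF:
  S -> T0 B | T2 A | c
  A -> T0 T1
  B -> c
  T0 -> b
  T1 -> d
  T2 -> a

CYK fill (cells [i..j] with 1 ≤ i ≤ j ≤ 2 only):
  [1..1]={T0}  "b"  orig:{}
  [2..2]={T1}  "d"  orig:{}
  [1..2]={A}  "bd"

Original NTs in T[1,2] deriving "bd": ["A"]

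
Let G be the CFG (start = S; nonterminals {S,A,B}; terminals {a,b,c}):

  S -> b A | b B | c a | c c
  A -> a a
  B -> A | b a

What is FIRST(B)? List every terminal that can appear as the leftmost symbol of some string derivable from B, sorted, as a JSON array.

Compute FIRST by fixpoint:
round 1:
  A via A→a a: +{a}
  B via B→A: +{a}
  B via B→b a: +{b}
  S via S→b A: +{b}
  S via S→c a: +{c}
  FIRST[S]={b,c}  FIRST[A]={a}  FIRST[B]={a,b}
round 2: (no change)
  FIRST[S]={b,c}  FIRST[A]={a}  FIRST[B]={a,b}

FIRST(B) = ["a", "b"]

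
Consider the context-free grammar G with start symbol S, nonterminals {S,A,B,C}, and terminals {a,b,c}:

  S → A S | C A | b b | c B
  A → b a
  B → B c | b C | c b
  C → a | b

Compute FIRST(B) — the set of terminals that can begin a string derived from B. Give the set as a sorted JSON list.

Compute FIRST by fixpoint:
round 1:
  A via A→b a: +{b}
  B via B→b C: +{b}
  B via B→c b: +{c}
  C via C→a: +{a}
  C via C→b: +{b}
  S via S→A S: +{b}
  S via S→C A: +{a}
  S via S→c B: +{c}
  S: {a,b,c}  A: {b}  B: {b,c}  C: {a,b}
round 2: done
  S: {a,b,c}  A: {b}  B: {b,c}  C: {a,b}

FIRST(B) = ["b", "c"]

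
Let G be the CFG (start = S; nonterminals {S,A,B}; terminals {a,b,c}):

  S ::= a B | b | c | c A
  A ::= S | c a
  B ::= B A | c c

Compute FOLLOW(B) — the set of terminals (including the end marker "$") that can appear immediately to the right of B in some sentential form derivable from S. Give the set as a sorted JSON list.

FIRST sets, iterate to fixpoint:
pass 1:
  A via A→c a: +{c}
  B via B→c c: +{c}
  S via S→a B: +{a}
  S via S→b: +{b}
  S via S→c: +{c}
  FIRST(S)={a,b,c}  FIRST(A)={c}  FIRST(B)={c}
pass 2:
  A via A→S: +{a,b}
  FIRST(S)={a,b,c}  FIRST(A)={a,b,c}  FIRST(B)={c}
pass 3: (no change)
  FIRST(S)={a,b,c}  FIRST(A)={a,b,c}  FIRST(B)={c}

FOLLOW sets:
initialize: $ ∈ FOLLOW(S)
[1]
  B→B A: FOLLOW(B) ⊇ FIRST(A) = {a,b,c}; new: +{a,b,c}
  B→B A: FOLLOW(A) ⊇ FOLLOW(B) ⊇ {a,b,c}; new: +{a,b,c}
  S→a B: FOLLOW(B) ⊇ FOLLOW(S) ⊇ {$}; new: +{$}
  S→c A: FOLLOW(A) ⊇ FOLLOW(S) ⊇ {$}; new: +{$}
  FOLLOW(S)={$}  FOLLOW(A)={$,a,b,c}  FOLLOW(B)={$,a,b,c}
[2]
  A→S: FOLLOW(S) ⊇ FOLLOW(A) ⊇ {$,a,b,c}; new: +{a,b,c}
  FOLLOW(S)={$,a,b,c}  FOLLOW(A)={$,a,b,c}  FOLLOW(B)={$,a,b,c}
[3] done
  FOLLOW(S)={$,a,b,c}  FOLLOW(A)={$,a,b,c}  FOLLOW(B)={$,a,b,c}

FOLLOW(B) = ["$", "a", "b", "c"]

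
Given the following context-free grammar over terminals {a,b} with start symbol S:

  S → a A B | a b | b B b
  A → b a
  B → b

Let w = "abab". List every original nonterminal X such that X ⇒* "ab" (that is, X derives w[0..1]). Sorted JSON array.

CNF form of G:
  S -> T0 X3 | T1 T0 | T1 X2
  A -> T0 T1
  B -> b
  T0 -> b
  T1 -> a
  X2 -> A B
  X3 -> B T0

CYK fill, restricted to cells inside w[0..1]:
  T[0,0] 'a' = {T1}  orig:{}
  T[1,1] 'b' = {B,T0}  orig:{B}
  T[0,1] 'ab' = {S}

Original NTs in T[0,1] deriving "ab": ["S"]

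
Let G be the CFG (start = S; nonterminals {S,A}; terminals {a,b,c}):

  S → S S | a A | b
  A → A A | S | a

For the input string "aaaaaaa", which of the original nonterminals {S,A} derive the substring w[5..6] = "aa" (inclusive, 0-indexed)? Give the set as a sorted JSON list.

Convert to CNF:
  S -> S S | T0 A | b
  A -> A A | S S | T0 A | a | b
  T0 -> a

Fill CYK table bottom-up — only the sub-triangle for w[5..6]:
  cell(5,5) a: {A,T0}  orig:{A}
  cell(6,6) a: {A,T0}  orig:{A}
  cell(5,6) aa: {A,S}

Original NTs in T[5,6] deriving "aa": ["A", "S"]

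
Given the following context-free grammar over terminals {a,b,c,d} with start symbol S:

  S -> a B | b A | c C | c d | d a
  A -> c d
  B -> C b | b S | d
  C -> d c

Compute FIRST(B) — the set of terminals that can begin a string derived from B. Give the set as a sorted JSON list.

FIRST sets, iterate to fixpoint:
round 1:
  A via A→c d: +{c}
  B via B→b S: +{b}
  B via B→d: +{d}
  C via C→d c: +{d}
  S via S→a B: +{a}
  S via S→b A: +{b}
  S via S→c C: +{c}
  S via S→d a: +{d}
  FIRST[S]={a,b,c,d}  FIRST[A]={c}  FIRST[B]={b,d}  FIRST[C]={d}
round 2: — fixpoint
  FIRST[S]={a,b,c,d}  FIRST[A]={c}  FIRST[B]={b,d}  FIRST[C]={d}

FIRST(B) = ["b", "d"]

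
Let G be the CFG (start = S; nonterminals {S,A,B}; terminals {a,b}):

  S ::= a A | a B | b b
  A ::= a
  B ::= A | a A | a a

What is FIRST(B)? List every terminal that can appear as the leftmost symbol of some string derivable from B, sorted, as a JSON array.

FIRST sets, iterate to fixpoint:
pass 1:
  A via A→a: +{a}
  B via B→A: +{a}
  S via S→a A: +{a}
  S via S→b b: +{b}
  FIRST(S)={a,b}  FIRST(A)={a}  FIRST(B)={a}
pass 2: (no change)
  FIRST(S)={a,b}  FIRST(A)={a}  FIRST(B)={a}

FIRST(B) = ["a"]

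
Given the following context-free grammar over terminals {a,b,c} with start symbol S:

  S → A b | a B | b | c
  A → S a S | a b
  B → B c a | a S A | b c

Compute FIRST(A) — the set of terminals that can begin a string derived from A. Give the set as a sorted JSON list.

FIRST iteration:
iter 1:
  A via A→a b: +{a}
  B via B→a S A: +{a}
  B via B→b c: +{b}
  S via S→A b: +{a}
  S via S→b: +{b}
  S via S→c: +{c}
  FIRST[S]={a,b,c}  FIRST[A]={a}  FIRST[B]={a,b}
iter 2:
  A via A→S a S: +{b,c}
  FIRST[S]={a,b,c}  FIRST[A]={a,b,c}  FIRST[B]={a,b}
iter 3: — fixpoint
  FIRST[S]={a,b,c}  FIRST[A]={a,b,c}  FIRST[B]={a,b}

FIRST(A) = ["a", "b", "c"]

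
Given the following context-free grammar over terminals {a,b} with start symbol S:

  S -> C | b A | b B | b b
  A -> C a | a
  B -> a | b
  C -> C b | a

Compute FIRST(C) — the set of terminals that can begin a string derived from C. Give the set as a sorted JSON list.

FIRST iteration:
round 1:
  A via A→a: +{a}
  B via B→a: +{a}
  B via B→b: +{b}
  C via C→a: +{a}
  S via S→C: +{a}
  S via S→b A: +{b}
  FIRST[S]={a,b}  FIRST[A]={a}  FIRST[B]={a,b}  FIRST[C]={a}
round 2: (no change)
  FIRST[S]={a,b}  FIRST[A]={a}  FIRST[B]={a,b}  FIRST[C]={a}

FIRST(C) = ["a"]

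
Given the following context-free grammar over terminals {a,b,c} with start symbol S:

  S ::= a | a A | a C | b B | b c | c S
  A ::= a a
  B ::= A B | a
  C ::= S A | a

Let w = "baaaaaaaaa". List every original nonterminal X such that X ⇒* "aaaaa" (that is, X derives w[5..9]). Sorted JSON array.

Convert to CNF:
  S -> T0 A | T0 C | T1 B | T1 T2 | T2 S | a
  A -> T0 T0
  B -> A B | a
  C -> S A | a
  T0 -> a
  T1 -> b
  T2 -> c

CYK table (by increasing span) — only the sub-triangle for w[5..9]:
  [5..5]={B,C,S,T0}  "a"  orig:{B,C,S}
  [6..6]={B,C,S,T0}  "a"  orig:{B,C,S}
  [7..7]={B,C,S,T0}  "a"  orig:{B,C,S}
  [8..8]={B,C,S,T0}  "a"  orig:{B,C,S}
  [9..9]={B,C,S,T0}  "a"  orig:{B,C,S}
  [5..6]={A,S}  "aa"
  [6..7]={A,S}  "aa"
  [7..8]={A,S}  "aa"
  [8..9]={A,S}  "aa"
  [5..7]={B,C,S}  "aaa"
  [6..8]={B,C,S}  "aaa"
  [7..9]={B,C,S}  "aaa"
  [5..8]={C,S}  "aaaa"
  [6..9]={C,S}  "aaaa"
  [5..9]={B,C,S}  "aaaaa"

Original NTs in T[5,9] deriving "aaaaa": ["B", "C", "S"]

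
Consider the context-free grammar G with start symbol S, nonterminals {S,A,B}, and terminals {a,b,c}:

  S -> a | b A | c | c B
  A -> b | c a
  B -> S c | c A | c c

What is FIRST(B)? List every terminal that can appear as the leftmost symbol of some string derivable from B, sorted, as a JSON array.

Compute FIRST by fixpoint:
iter 1:
  A via A→b: +{b}
  A via A→c a: +{c}
  B via B→c A: +{c}
  S via S→a: +{a}
  S via S→b A: +{b}
  S via S→c: +{c}
  S: {a,b,c}  A: {b,c}  B: {c}
iter 2:
  B via B→S c: +{a,b}
  S: {a,b,c}  A: {b,c}  B: {a,b,c}
iter 3: (no change)
  S: {a,b,c}  A: {b,c}  B: {a,b,c}

FIRST(B) = ["a", "b", "c"]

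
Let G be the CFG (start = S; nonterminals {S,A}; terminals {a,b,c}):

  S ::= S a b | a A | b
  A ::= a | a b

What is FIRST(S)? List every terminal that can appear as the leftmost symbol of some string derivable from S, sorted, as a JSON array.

FIRST iteration:
pass 1:
  A via A→a: +{a}
  S via S→a A: +{a}
  S via S→b: +{b}
  FIRST[S]={a,b}  FIRST[A]={a}
pass 2: (no change)
  FIRST[S]={a,b}  FIRST[A]={a}

FIRST(S) = ["a", "b"]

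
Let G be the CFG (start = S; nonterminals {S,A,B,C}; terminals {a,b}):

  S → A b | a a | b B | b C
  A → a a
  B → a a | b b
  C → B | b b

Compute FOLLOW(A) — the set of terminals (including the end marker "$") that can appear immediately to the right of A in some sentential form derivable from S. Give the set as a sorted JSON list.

Compute FIRST by fixpoint:
pass 1:
  A via A→a a: +{a}
  B via B→a a: +{a}
  B via B→b b: +{b}
  C via C→B: +{a,b}
  S via S→A b: +{a}
  S via S→b B: +{b}
  FIRST(S)={a,b}  FIRST(A)={a}  FIRST(B)={a,b}  FIRST(C)={a,b}
pass 2: done
  FIRST(S)={a,b}  FIRST(A)={a}  FIRST(B)={a,b}  FIRST(C)={a,b}

FOLLOW sets:
FOLLOW(S) := {$}
round 1:
  S→A b: FOLLOW(A) ⊇ FIRST(b) = {b}; new: +{b}
  S→b B: FOLLOW(B) ⊇ FOLLOW(S) ⊇ {$}; new: +{$}
  S→b C: FOLLOW(C) ⊇ FOLLOW(S) ⊇ {$}; new: +{$}
  S: {$}  A: {b}  B: {$}  C: {$}
round 2: (no change)
  S: {$}  A: {b}  B: {$}  C: {$}

FOLLOW(A) = ["b"]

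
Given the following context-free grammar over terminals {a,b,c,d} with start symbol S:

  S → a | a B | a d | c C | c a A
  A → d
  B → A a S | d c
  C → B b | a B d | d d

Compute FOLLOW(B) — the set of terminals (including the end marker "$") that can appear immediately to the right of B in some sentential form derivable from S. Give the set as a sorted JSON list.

FIRST iteration:
iter 1:
  A via A→d: +{d}
  B via B→A a S: +{d}
  C via C→B b: +{d}
  C via C→a B d: +{a}
  S via S→a: +{a}
  S via S→c C: +{c}
  FIRST(S)={a,c}  FIRST(A)={d}  FIRST(B)={d}  FIRST(C)={a,d}
iter 2: done
  FIRST(S)={a,c}  FIRST(A)={d}  FIRST(B)={d}  FIRST(C)={a,d}

FOLLOW sets:
seed FOLLOW(S) with $
[1]
  B→A a S: FOLLOW(A) ⊇ FIRST(a) = {a}; new: +{a}
  C→B b: FOLLOW(B) ⊇ FIRST(b) = {b}; new: +{b}
  C→a B d: FOLLOW(B) ⊇ FIRST(d) = {d}; new: +{d}
  S→a B: FOLLOW(B) ⊇ FOLLOW(S) ⊇ {$}; new: +{$}
  S→c C: FOLLOW(C) ⊇ FOLLOW(S) ⊇ {$}; new: +{$}
  S→c a A: FOLLOW(A) ⊇ FOLLOW(S) ⊇ {$}; new: +{$}
  FOLLOW[S]={$}  FOLLOW[A]={$,a}  FOLLOW[B]={$,b,d}  FOLLOW[C]={$}
[2]
  B→A a S: FOLLOW(S) ⊇ FOLLOW(B) ⊇ {$,b,d}; new: +{b,d}
  S→c C: FOLLOW(C) ⊇ FOLLOW(S) ⊇ {$,b,d}; new: +{b,d}
  S→c a A: FOLLOW(A) ⊇ FOLLOW(S) ⊇ {$,b,d}; new: +{b,d}
  FOLLOW[S]={$,b,d}  FOLLOW[A]={$,a,b,d}  FOLLOW[B]={$,b,d}  FOLLOW[C]={$,b,d}
[3] (no change)
  FOLLOW[S]={$,b,d}  FOLLOW[A]={$,a,b,d}  FOLLOW[B]={$,b,d}  FOLLOW[C]={$,b,d}

FOLLOW(B) = ["$", "b", "d"]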